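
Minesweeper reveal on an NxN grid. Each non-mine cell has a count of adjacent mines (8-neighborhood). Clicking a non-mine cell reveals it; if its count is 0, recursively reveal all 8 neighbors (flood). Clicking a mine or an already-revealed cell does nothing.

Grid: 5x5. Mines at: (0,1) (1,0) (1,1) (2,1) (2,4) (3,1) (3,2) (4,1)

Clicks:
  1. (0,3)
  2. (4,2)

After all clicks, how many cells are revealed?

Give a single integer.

Answer: 7

Derivation:
Click 1 (0,3) count=0: revealed 6 new [(0,2) (0,3) (0,4) (1,2) (1,3) (1,4)] -> total=6
Click 2 (4,2) count=3: revealed 1 new [(4,2)] -> total=7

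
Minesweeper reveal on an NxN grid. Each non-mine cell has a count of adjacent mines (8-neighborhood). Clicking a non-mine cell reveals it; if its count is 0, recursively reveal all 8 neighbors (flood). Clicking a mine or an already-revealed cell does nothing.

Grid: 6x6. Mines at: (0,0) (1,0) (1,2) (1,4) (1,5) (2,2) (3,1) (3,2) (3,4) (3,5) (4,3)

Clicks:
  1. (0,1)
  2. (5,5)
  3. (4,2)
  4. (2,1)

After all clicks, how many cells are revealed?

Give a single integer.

Click 1 (0,1) count=3: revealed 1 new [(0,1)] -> total=1
Click 2 (5,5) count=0: revealed 4 new [(4,4) (4,5) (5,4) (5,5)] -> total=5
Click 3 (4,2) count=3: revealed 1 new [(4,2)] -> total=6
Click 4 (2,1) count=5: revealed 1 new [(2,1)] -> total=7

Answer: 7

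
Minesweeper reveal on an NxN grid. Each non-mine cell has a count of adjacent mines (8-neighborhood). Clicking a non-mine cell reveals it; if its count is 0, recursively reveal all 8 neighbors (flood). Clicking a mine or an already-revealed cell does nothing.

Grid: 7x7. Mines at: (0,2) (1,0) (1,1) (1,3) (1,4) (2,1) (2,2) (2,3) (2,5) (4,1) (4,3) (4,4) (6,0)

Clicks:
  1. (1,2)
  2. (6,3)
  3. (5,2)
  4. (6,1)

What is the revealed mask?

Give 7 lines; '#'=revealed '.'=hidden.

Answer: .......
..#....
.......
.....##
.....##
.######
.######

Derivation:
Click 1 (1,2) count=6: revealed 1 new [(1,2)] -> total=1
Click 2 (6,3) count=0: revealed 16 new [(3,5) (3,6) (4,5) (4,6) (5,1) (5,2) (5,3) (5,4) (5,5) (5,6) (6,1) (6,2) (6,3) (6,4) (6,5) (6,6)] -> total=17
Click 3 (5,2) count=2: revealed 0 new [(none)] -> total=17
Click 4 (6,1) count=1: revealed 0 new [(none)] -> total=17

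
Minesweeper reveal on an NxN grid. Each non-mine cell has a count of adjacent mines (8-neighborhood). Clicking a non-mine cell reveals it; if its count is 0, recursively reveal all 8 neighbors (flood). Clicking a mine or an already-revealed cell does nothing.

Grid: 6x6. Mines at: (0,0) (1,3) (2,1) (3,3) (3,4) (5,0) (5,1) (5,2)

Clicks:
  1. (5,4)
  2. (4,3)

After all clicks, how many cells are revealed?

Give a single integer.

Answer: 6

Derivation:
Click 1 (5,4) count=0: revealed 6 new [(4,3) (4,4) (4,5) (5,3) (5,4) (5,5)] -> total=6
Click 2 (4,3) count=3: revealed 0 new [(none)] -> total=6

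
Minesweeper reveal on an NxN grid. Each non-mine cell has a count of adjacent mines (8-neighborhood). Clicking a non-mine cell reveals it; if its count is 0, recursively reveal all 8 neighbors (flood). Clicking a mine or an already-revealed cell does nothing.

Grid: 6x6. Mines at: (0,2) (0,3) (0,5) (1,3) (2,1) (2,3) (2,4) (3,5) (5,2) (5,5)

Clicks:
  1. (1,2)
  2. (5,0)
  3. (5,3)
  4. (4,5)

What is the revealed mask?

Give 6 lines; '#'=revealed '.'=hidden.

Answer: ......
..#...
......
##....
##...#
##.#..

Derivation:
Click 1 (1,2) count=5: revealed 1 new [(1,2)] -> total=1
Click 2 (5,0) count=0: revealed 6 new [(3,0) (3,1) (4,0) (4,1) (5,0) (5,1)] -> total=7
Click 3 (5,3) count=1: revealed 1 new [(5,3)] -> total=8
Click 4 (4,5) count=2: revealed 1 new [(4,5)] -> total=9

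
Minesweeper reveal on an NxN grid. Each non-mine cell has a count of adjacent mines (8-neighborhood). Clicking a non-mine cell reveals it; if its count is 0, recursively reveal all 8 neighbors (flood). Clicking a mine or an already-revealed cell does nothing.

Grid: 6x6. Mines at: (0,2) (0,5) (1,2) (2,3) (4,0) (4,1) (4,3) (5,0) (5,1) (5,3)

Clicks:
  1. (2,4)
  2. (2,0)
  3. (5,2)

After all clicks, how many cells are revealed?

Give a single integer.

Click 1 (2,4) count=1: revealed 1 new [(2,4)] -> total=1
Click 2 (2,0) count=0: revealed 8 new [(0,0) (0,1) (1,0) (1,1) (2,0) (2,1) (3,0) (3,1)] -> total=9
Click 3 (5,2) count=4: revealed 1 new [(5,2)] -> total=10

Answer: 10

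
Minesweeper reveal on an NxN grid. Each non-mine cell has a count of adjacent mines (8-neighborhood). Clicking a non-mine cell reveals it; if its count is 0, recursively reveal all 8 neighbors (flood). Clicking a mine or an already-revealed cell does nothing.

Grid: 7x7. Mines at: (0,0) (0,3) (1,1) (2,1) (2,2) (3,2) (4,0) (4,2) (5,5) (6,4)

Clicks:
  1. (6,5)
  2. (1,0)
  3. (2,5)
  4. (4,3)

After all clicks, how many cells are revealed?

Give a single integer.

Click 1 (6,5) count=2: revealed 1 new [(6,5)] -> total=1
Click 2 (1,0) count=3: revealed 1 new [(1,0)] -> total=2
Click 3 (2,5) count=0: revealed 19 new [(0,4) (0,5) (0,6) (1,3) (1,4) (1,5) (1,6) (2,3) (2,4) (2,5) (2,6) (3,3) (3,4) (3,5) (3,6) (4,3) (4,4) (4,5) (4,6)] -> total=21
Click 4 (4,3) count=2: revealed 0 new [(none)] -> total=21

Answer: 21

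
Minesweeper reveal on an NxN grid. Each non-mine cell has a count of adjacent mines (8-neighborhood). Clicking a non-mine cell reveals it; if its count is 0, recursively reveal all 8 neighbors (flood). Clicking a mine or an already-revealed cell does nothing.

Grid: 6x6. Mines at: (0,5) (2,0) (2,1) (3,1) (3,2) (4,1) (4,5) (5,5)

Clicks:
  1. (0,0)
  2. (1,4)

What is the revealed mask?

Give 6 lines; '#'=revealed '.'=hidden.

Click 1 (0,0) count=0: revealed 18 new [(0,0) (0,1) (0,2) (0,3) (0,4) (1,0) (1,1) (1,2) (1,3) (1,4) (1,5) (2,2) (2,3) (2,4) (2,5) (3,3) (3,4) (3,5)] -> total=18
Click 2 (1,4) count=1: revealed 0 new [(none)] -> total=18

Answer: #####.
######
..####
...###
......
......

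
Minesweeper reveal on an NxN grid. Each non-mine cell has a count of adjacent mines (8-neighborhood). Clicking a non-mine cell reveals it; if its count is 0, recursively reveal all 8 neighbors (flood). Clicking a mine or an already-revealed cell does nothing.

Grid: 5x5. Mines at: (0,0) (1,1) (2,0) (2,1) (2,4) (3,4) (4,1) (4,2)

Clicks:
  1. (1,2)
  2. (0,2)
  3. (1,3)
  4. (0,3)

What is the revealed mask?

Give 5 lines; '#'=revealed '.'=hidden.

Answer: ..###
..###
.....
.....
.....

Derivation:
Click 1 (1,2) count=2: revealed 1 new [(1,2)] -> total=1
Click 2 (0,2) count=1: revealed 1 new [(0,2)] -> total=2
Click 3 (1,3) count=1: revealed 1 new [(1,3)] -> total=3
Click 4 (0,3) count=0: revealed 3 new [(0,3) (0,4) (1,4)] -> total=6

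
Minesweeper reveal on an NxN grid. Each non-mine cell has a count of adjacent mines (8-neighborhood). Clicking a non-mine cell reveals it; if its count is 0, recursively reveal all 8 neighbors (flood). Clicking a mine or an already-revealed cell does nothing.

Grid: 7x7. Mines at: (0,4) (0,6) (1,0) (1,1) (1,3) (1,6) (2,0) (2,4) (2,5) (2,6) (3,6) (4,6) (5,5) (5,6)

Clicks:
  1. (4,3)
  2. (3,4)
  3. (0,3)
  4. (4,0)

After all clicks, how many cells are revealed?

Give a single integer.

Click 1 (4,3) count=0: revealed 23 new [(2,1) (2,2) (2,3) (3,0) (3,1) (3,2) (3,3) (3,4) (4,0) (4,1) (4,2) (4,3) (4,4) (5,0) (5,1) (5,2) (5,3) (5,4) (6,0) (6,1) (6,2) (6,3) (6,4)] -> total=23
Click 2 (3,4) count=2: revealed 0 new [(none)] -> total=23
Click 3 (0,3) count=2: revealed 1 new [(0,3)] -> total=24
Click 4 (4,0) count=0: revealed 0 new [(none)] -> total=24

Answer: 24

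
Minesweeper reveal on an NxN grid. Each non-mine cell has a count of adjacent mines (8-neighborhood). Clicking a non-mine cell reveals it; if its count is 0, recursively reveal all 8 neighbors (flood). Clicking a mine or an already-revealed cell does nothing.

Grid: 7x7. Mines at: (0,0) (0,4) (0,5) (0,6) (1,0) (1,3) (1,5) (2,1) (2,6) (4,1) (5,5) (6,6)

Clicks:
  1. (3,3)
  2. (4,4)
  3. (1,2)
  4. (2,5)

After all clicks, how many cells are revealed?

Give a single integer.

Answer: 23

Derivation:
Click 1 (3,3) count=0: revealed 22 new [(2,2) (2,3) (2,4) (2,5) (3,2) (3,3) (3,4) (3,5) (4,2) (4,3) (4,4) (4,5) (5,0) (5,1) (5,2) (5,3) (5,4) (6,0) (6,1) (6,2) (6,3) (6,4)] -> total=22
Click 2 (4,4) count=1: revealed 0 new [(none)] -> total=22
Click 3 (1,2) count=2: revealed 1 new [(1,2)] -> total=23
Click 4 (2,5) count=2: revealed 0 new [(none)] -> total=23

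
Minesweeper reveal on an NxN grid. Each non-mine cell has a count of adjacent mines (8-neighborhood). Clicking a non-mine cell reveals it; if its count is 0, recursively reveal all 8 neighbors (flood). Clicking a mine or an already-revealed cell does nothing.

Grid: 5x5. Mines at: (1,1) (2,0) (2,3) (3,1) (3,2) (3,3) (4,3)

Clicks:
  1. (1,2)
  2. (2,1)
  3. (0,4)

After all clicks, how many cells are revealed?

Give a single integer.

Click 1 (1,2) count=2: revealed 1 new [(1,2)] -> total=1
Click 2 (2,1) count=4: revealed 1 new [(2,1)] -> total=2
Click 3 (0,4) count=0: revealed 5 new [(0,2) (0,3) (0,4) (1,3) (1,4)] -> total=7

Answer: 7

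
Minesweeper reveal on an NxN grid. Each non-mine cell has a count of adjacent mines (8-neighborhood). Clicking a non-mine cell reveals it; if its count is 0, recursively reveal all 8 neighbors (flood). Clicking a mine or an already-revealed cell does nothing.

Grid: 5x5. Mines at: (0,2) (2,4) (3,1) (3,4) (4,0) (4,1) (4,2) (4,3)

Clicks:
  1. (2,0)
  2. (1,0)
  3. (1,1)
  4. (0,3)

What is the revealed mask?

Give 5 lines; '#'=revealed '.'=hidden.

Click 1 (2,0) count=1: revealed 1 new [(2,0)] -> total=1
Click 2 (1,0) count=0: revealed 5 new [(0,0) (0,1) (1,0) (1,1) (2,1)] -> total=6
Click 3 (1,1) count=1: revealed 0 new [(none)] -> total=6
Click 4 (0,3) count=1: revealed 1 new [(0,3)] -> total=7

Answer: ##.#.
##...
##...
.....
.....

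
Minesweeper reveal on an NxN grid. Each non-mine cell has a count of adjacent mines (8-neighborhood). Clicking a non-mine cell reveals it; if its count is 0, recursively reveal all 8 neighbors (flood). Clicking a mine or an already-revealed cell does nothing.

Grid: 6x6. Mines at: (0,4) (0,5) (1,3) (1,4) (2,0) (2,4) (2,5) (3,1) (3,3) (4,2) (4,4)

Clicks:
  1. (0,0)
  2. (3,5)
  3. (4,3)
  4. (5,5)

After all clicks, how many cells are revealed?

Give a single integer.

Click 1 (0,0) count=0: revealed 6 new [(0,0) (0,1) (0,2) (1,0) (1,1) (1,2)] -> total=6
Click 2 (3,5) count=3: revealed 1 new [(3,5)] -> total=7
Click 3 (4,3) count=3: revealed 1 new [(4,3)] -> total=8
Click 4 (5,5) count=1: revealed 1 new [(5,5)] -> total=9

Answer: 9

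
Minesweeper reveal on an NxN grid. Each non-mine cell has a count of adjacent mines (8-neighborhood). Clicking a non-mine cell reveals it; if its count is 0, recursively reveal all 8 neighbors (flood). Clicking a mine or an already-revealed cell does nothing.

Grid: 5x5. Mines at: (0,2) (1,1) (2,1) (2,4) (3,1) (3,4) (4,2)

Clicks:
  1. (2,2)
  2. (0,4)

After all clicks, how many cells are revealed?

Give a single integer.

Click 1 (2,2) count=3: revealed 1 new [(2,2)] -> total=1
Click 2 (0,4) count=0: revealed 4 new [(0,3) (0,4) (1,3) (1,4)] -> total=5

Answer: 5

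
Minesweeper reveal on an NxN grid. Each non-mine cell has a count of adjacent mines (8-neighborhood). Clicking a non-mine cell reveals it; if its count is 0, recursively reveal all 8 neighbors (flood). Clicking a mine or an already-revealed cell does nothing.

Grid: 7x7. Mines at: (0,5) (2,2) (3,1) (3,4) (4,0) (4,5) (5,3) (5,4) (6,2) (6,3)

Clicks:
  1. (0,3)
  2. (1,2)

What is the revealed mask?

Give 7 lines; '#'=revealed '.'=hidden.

Answer: #####..
#####..
##.....
.......
.......
.......
.......

Derivation:
Click 1 (0,3) count=0: revealed 12 new [(0,0) (0,1) (0,2) (0,3) (0,4) (1,0) (1,1) (1,2) (1,3) (1,4) (2,0) (2,1)] -> total=12
Click 2 (1,2) count=1: revealed 0 new [(none)] -> total=12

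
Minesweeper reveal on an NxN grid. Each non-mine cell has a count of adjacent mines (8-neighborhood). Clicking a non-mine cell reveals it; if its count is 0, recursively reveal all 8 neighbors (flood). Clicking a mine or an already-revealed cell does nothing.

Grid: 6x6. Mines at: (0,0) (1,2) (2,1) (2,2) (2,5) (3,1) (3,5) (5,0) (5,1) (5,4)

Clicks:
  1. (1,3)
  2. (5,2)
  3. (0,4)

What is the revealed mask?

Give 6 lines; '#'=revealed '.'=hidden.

Answer: ...###
...###
......
......
......
..#...

Derivation:
Click 1 (1,3) count=2: revealed 1 new [(1,3)] -> total=1
Click 2 (5,2) count=1: revealed 1 new [(5,2)] -> total=2
Click 3 (0,4) count=0: revealed 5 new [(0,3) (0,4) (0,5) (1,4) (1,5)] -> total=7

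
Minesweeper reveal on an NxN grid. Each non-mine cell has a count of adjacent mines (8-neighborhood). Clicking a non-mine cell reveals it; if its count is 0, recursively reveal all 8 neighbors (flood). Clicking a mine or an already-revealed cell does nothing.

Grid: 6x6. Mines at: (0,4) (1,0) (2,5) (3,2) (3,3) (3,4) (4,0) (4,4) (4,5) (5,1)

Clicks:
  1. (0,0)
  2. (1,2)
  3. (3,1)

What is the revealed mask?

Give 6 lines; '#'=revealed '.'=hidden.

Click 1 (0,0) count=1: revealed 1 new [(0,0)] -> total=1
Click 2 (1,2) count=0: revealed 9 new [(0,1) (0,2) (0,3) (1,1) (1,2) (1,3) (2,1) (2,2) (2,3)] -> total=10
Click 3 (3,1) count=2: revealed 1 new [(3,1)] -> total=11

Answer: ####..
.###..
.###..
.#....
......
......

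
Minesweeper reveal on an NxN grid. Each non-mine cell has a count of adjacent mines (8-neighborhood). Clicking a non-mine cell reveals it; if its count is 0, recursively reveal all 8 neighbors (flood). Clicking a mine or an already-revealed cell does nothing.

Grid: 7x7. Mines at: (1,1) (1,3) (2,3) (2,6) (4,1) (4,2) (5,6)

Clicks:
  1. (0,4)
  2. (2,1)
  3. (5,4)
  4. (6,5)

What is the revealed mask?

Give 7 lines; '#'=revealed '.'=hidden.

Answer: ....#..
.......
.#.....
...###.
...###.
######.
######.

Derivation:
Click 1 (0,4) count=1: revealed 1 new [(0,4)] -> total=1
Click 2 (2,1) count=1: revealed 1 new [(2,1)] -> total=2
Click 3 (5,4) count=0: revealed 18 new [(3,3) (3,4) (3,5) (4,3) (4,4) (4,5) (5,0) (5,1) (5,2) (5,3) (5,4) (5,5) (6,0) (6,1) (6,2) (6,3) (6,4) (6,5)] -> total=20
Click 4 (6,5) count=1: revealed 0 new [(none)] -> total=20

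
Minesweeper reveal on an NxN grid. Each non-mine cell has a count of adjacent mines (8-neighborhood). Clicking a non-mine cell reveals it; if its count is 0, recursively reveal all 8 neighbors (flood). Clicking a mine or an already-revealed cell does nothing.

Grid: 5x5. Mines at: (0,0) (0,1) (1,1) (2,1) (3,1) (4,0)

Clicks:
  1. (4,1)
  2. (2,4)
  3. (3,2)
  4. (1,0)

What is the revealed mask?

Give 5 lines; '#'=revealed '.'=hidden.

Click 1 (4,1) count=2: revealed 1 new [(4,1)] -> total=1
Click 2 (2,4) count=0: revealed 15 new [(0,2) (0,3) (0,4) (1,2) (1,3) (1,4) (2,2) (2,3) (2,4) (3,2) (3,3) (3,4) (4,2) (4,3) (4,4)] -> total=16
Click 3 (3,2) count=2: revealed 0 new [(none)] -> total=16
Click 4 (1,0) count=4: revealed 1 new [(1,0)] -> total=17

Answer: ..###
#.###
..###
..###
.####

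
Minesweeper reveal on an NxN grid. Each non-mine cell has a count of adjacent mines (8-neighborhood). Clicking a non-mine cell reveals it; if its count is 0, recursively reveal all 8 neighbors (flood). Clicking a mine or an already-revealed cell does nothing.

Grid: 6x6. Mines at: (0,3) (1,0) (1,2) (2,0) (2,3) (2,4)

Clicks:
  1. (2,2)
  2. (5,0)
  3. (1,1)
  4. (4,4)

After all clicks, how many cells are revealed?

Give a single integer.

Answer: 20

Derivation:
Click 1 (2,2) count=2: revealed 1 new [(2,2)] -> total=1
Click 2 (5,0) count=0: revealed 18 new [(3,0) (3,1) (3,2) (3,3) (3,4) (3,5) (4,0) (4,1) (4,2) (4,3) (4,4) (4,5) (5,0) (5,1) (5,2) (5,3) (5,4) (5,5)] -> total=19
Click 3 (1,1) count=3: revealed 1 new [(1,1)] -> total=20
Click 4 (4,4) count=0: revealed 0 new [(none)] -> total=20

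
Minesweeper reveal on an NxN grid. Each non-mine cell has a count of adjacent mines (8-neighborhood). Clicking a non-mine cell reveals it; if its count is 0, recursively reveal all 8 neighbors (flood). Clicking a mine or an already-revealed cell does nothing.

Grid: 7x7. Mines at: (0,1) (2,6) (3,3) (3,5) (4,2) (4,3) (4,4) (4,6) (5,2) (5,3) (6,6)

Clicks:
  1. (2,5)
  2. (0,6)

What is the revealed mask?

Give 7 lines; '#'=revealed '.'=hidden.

Click 1 (2,5) count=2: revealed 1 new [(2,5)] -> total=1
Click 2 (0,6) count=0: revealed 13 new [(0,2) (0,3) (0,4) (0,5) (0,6) (1,2) (1,3) (1,4) (1,5) (1,6) (2,2) (2,3) (2,4)] -> total=14

Answer: ..#####
..#####
..####.
.......
.......
.......
.......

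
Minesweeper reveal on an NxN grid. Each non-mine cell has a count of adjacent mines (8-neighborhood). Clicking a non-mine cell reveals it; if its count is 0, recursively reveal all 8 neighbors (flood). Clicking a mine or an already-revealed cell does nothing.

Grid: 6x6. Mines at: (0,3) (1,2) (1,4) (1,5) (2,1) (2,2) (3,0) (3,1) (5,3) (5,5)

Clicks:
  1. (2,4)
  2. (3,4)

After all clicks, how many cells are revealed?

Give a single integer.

Click 1 (2,4) count=2: revealed 1 new [(2,4)] -> total=1
Click 2 (3,4) count=0: revealed 8 new [(2,3) (2,5) (3,3) (3,4) (3,5) (4,3) (4,4) (4,5)] -> total=9

Answer: 9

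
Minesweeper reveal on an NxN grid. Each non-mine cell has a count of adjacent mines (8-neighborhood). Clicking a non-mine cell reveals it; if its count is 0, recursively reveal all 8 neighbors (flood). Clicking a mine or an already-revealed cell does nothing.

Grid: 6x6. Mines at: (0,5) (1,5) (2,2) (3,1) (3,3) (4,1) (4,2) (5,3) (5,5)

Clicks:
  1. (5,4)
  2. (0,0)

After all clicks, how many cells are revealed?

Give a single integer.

Answer: 13

Derivation:
Click 1 (5,4) count=2: revealed 1 new [(5,4)] -> total=1
Click 2 (0,0) count=0: revealed 12 new [(0,0) (0,1) (0,2) (0,3) (0,4) (1,0) (1,1) (1,2) (1,3) (1,4) (2,0) (2,1)] -> total=13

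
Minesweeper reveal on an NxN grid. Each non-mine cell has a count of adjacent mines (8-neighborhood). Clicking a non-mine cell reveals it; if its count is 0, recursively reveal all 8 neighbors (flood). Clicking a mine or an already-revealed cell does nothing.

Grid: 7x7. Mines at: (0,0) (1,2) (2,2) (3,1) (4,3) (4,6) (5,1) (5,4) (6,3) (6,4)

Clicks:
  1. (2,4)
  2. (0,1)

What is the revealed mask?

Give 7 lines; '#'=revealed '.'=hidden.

Click 1 (2,4) count=0: revealed 16 new [(0,3) (0,4) (0,5) (0,6) (1,3) (1,4) (1,5) (1,6) (2,3) (2,4) (2,5) (2,6) (3,3) (3,4) (3,5) (3,6)] -> total=16
Click 2 (0,1) count=2: revealed 1 new [(0,1)] -> total=17

Answer: .#.####
...####
...####
...####
.......
.......
.......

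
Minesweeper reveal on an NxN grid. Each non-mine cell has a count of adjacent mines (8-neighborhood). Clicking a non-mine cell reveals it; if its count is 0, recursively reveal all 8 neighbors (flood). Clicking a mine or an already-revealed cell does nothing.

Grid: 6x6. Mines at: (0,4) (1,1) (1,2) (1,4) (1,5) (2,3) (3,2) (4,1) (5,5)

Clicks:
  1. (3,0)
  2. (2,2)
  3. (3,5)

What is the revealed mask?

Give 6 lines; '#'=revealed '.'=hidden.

Click 1 (3,0) count=1: revealed 1 new [(3,0)] -> total=1
Click 2 (2,2) count=4: revealed 1 new [(2,2)] -> total=2
Click 3 (3,5) count=0: revealed 6 new [(2,4) (2,5) (3,4) (3,5) (4,4) (4,5)] -> total=8

Answer: ......
......
..#.##
#...##
....##
......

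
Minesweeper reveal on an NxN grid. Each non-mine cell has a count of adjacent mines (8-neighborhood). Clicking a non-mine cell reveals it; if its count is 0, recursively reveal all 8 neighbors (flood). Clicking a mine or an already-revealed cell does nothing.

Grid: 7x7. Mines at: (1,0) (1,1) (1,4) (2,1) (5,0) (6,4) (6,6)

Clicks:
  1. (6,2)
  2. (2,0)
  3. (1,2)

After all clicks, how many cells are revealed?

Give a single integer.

Click 1 (6,2) count=0: revealed 30 new [(0,5) (0,6) (1,5) (1,6) (2,2) (2,3) (2,4) (2,5) (2,6) (3,1) (3,2) (3,3) (3,4) (3,5) (3,6) (4,1) (4,2) (4,3) (4,4) (4,5) (4,6) (5,1) (5,2) (5,3) (5,4) (5,5) (5,6) (6,1) (6,2) (6,3)] -> total=30
Click 2 (2,0) count=3: revealed 1 new [(2,0)] -> total=31
Click 3 (1,2) count=2: revealed 1 new [(1,2)] -> total=32

Answer: 32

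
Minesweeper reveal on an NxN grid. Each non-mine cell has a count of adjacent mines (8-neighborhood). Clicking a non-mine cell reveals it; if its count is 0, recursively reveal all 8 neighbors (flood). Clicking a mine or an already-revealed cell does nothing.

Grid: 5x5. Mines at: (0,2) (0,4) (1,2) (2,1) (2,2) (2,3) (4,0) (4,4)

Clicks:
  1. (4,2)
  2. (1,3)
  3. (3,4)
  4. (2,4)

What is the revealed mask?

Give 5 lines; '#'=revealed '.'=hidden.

Answer: .....
...#.
....#
.####
.###.

Derivation:
Click 1 (4,2) count=0: revealed 6 new [(3,1) (3,2) (3,3) (4,1) (4,2) (4,3)] -> total=6
Click 2 (1,3) count=5: revealed 1 new [(1,3)] -> total=7
Click 3 (3,4) count=2: revealed 1 new [(3,4)] -> total=8
Click 4 (2,4) count=1: revealed 1 new [(2,4)] -> total=9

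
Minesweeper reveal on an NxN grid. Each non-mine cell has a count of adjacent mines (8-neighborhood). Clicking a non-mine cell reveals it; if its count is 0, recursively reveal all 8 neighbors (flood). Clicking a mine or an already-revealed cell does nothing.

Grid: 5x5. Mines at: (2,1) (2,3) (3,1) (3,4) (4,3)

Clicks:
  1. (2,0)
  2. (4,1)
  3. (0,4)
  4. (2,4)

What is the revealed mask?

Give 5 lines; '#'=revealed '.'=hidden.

Click 1 (2,0) count=2: revealed 1 new [(2,0)] -> total=1
Click 2 (4,1) count=1: revealed 1 new [(4,1)] -> total=2
Click 3 (0,4) count=0: revealed 10 new [(0,0) (0,1) (0,2) (0,3) (0,4) (1,0) (1,1) (1,2) (1,3) (1,4)] -> total=12
Click 4 (2,4) count=2: revealed 1 new [(2,4)] -> total=13

Answer: #####
#####
#...#
.....
.#...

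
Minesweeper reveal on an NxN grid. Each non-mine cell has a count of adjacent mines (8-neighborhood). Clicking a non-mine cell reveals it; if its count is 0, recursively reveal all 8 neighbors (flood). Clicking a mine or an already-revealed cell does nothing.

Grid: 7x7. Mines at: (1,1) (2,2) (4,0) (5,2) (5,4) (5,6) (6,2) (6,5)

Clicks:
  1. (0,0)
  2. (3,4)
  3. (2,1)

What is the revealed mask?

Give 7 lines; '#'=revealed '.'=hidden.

Click 1 (0,0) count=1: revealed 1 new [(0,0)] -> total=1
Click 2 (3,4) count=0: revealed 22 new [(0,2) (0,3) (0,4) (0,5) (0,6) (1,2) (1,3) (1,4) (1,5) (1,6) (2,3) (2,4) (2,5) (2,6) (3,3) (3,4) (3,5) (3,6) (4,3) (4,4) (4,5) (4,6)] -> total=23
Click 3 (2,1) count=2: revealed 1 new [(2,1)] -> total=24

Answer: #.#####
..#####
.#.####
...####
...####
.......
.......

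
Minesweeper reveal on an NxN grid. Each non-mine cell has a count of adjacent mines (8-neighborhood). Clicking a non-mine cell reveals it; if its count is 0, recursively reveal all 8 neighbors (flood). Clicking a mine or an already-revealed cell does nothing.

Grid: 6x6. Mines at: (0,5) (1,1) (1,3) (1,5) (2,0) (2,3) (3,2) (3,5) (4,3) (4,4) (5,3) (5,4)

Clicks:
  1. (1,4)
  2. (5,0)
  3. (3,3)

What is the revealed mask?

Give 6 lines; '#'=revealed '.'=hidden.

Answer: ......
....#.
......
##.#..
###...
###...

Derivation:
Click 1 (1,4) count=4: revealed 1 new [(1,4)] -> total=1
Click 2 (5,0) count=0: revealed 8 new [(3,0) (3,1) (4,0) (4,1) (4,2) (5,0) (5,1) (5,2)] -> total=9
Click 3 (3,3) count=4: revealed 1 new [(3,3)] -> total=10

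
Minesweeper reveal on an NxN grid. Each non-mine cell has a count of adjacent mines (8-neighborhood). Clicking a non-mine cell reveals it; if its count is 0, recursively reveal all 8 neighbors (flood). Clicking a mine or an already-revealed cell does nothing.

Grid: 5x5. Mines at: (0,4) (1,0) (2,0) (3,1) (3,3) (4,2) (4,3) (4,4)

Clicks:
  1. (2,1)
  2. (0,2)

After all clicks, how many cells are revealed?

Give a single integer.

Click 1 (2,1) count=3: revealed 1 new [(2,1)] -> total=1
Click 2 (0,2) count=0: revealed 8 new [(0,1) (0,2) (0,3) (1,1) (1,2) (1,3) (2,2) (2,3)] -> total=9

Answer: 9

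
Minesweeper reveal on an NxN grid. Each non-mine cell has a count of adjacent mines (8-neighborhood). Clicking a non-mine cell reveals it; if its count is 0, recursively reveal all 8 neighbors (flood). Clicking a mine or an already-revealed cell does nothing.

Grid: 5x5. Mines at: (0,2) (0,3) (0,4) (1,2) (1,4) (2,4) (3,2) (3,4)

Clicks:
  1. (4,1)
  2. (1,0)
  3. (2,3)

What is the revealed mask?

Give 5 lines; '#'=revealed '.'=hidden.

Click 1 (4,1) count=1: revealed 1 new [(4,1)] -> total=1
Click 2 (1,0) count=0: revealed 9 new [(0,0) (0,1) (1,0) (1,1) (2,0) (2,1) (3,0) (3,1) (4,0)] -> total=10
Click 3 (2,3) count=5: revealed 1 new [(2,3)] -> total=11

Answer: ##...
##...
##.#.
##...
##...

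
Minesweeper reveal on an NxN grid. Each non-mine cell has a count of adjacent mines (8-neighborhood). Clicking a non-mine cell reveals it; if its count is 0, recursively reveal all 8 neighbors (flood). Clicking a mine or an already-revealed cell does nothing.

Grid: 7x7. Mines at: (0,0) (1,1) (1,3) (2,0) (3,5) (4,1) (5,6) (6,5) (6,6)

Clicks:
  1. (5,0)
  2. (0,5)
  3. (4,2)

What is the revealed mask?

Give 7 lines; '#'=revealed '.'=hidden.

Click 1 (5,0) count=1: revealed 1 new [(5,0)] -> total=1
Click 2 (0,5) count=0: revealed 9 new [(0,4) (0,5) (0,6) (1,4) (1,5) (1,6) (2,4) (2,5) (2,6)] -> total=10
Click 3 (4,2) count=1: revealed 1 new [(4,2)] -> total=11

Answer: ....###
....###
....###
.......
..#....
#......
.......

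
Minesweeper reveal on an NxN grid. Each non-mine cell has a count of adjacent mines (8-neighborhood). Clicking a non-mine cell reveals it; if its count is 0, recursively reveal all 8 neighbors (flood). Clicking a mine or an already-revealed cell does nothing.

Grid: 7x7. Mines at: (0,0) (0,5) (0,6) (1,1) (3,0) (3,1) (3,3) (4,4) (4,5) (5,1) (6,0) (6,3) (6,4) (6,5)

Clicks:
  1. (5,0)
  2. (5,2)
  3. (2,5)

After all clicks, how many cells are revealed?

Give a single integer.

Click 1 (5,0) count=2: revealed 1 new [(5,0)] -> total=1
Click 2 (5,2) count=2: revealed 1 new [(5,2)] -> total=2
Click 3 (2,5) count=0: revealed 9 new [(1,4) (1,5) (1,6) (2,4) (2,5) (2,6) (3,4) (3,5) (3,6)] -> total=11

Answer: 11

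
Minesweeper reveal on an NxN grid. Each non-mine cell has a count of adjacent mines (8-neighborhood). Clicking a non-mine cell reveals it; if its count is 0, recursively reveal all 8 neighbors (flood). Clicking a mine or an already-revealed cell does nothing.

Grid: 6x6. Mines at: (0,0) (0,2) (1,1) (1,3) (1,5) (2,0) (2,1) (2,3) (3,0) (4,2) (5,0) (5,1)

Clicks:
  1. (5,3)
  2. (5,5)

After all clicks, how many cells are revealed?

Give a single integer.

Answer: 11

Derivation:
Click 1 (5,3) count=1: revealed 1 new [(5,3)] -> total=1
Click 2 (5,5) count=0: revealed 10 new [(2,4) (2,5) (3,3) (3,4) (3,5) (4,3) (4,4) (4,5) (5,4) (5,5)] -> total=11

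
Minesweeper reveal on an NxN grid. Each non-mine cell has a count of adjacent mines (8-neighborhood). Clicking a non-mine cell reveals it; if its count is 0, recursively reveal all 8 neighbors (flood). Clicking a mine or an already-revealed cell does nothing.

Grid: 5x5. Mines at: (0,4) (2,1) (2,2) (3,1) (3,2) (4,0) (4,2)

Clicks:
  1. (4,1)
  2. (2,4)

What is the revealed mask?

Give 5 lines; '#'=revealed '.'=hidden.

Answer: .....
...##
...##
...##
.#.##

Derivation:
Click 1 (4,1) count=4: revealed 1 new [(4,1)] -> total=1
Click 2 (2,4) count=0: revealed 8 new [(1,3) (1,4) (2,3) (2,4) (3,3) (3,4) (4,3) (4,4)] -> total=9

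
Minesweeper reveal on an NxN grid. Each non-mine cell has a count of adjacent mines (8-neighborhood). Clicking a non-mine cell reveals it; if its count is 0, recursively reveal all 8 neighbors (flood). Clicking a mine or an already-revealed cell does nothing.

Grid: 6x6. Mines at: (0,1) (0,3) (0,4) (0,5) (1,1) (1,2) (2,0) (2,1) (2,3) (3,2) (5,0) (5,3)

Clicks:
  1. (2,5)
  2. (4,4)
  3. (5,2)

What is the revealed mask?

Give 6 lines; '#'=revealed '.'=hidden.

Click 1 (2,5) count=0: revealed 10 new [(1,4) (1,5) (2,4) (2,5) (3,4) (3,5) (4,4) (4,5) (5,4) (5,5)] -> total=10
Click 2 (4,4) count=1: revealed 0 new [(none)] -> total=10
Click 3 (5,2) count=1: revealed 1 new [(5,2)] -> total=11

Answer: ......
....##
....##
....##
....##
..#.##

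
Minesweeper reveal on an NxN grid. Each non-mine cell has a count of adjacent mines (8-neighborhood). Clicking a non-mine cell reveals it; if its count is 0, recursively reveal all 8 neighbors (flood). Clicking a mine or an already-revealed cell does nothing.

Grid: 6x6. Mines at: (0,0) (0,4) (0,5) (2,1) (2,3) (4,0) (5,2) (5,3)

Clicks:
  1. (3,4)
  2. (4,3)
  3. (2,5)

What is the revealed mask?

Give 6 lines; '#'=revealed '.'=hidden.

Answer: ......
....##
....##
....##
...###
....##

Derivation:
Click 1 (3,4) count=1: revealed 1 new [(3,4)] -> total=1
Click 2 (4,3) count=2: revealed 1 new [(4,3)] -> total=2
Click 3 (2,5) count=0: revealed 9 new [(1,4) (1,5) (2,4) (2,5) (3,5) (4,4) (4,5) (5,4) (5,5)] -> total=11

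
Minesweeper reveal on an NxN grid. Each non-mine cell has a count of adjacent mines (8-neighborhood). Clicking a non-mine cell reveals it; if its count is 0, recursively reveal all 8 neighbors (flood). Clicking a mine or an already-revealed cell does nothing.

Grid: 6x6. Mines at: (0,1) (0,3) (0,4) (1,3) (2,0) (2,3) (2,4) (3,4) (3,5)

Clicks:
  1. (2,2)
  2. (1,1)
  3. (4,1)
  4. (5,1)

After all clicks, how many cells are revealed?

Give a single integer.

Click 1 (2,2) count=2: revealed 1 new [(2,2)] -> total=1
Click 2 (1,1) count=2: revealed 1 new [(1,1)] -> total=2
Click 3 (4,1) count=0: revealed 16 new [(3,0) (3,1) (3,2) (3,3) (4,0) (4,1) (4,2) (4,3) (4,4) (4,5) (5,0) (5,1) (5,2) (5,3) (5,4) (5,5)] -> total=18
Click 4 (5,1) count=0: revealed 0 new [(none)] -> total=18

Answer: 18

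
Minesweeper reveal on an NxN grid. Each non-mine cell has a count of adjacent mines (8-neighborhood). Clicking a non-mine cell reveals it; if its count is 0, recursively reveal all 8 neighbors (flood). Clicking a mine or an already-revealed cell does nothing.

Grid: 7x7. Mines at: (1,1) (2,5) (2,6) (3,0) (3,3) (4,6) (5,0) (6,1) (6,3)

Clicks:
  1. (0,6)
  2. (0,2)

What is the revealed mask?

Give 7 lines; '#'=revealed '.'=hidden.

Answer: ..#####
..#####
..###..
.......
.......
.......
.......

Derivation:
Click 1 (0,6) count=0: revealed 13 new [(0,2) (0,3) (0,4) (0,5) (0,6) (1,2) (1,3) (1,4) (1,5) (1,6) (2,2) (2,3) (2,4)] -> total=13
Click 2 (0,2) count=1: revealed 0 new [(none)] -> total=13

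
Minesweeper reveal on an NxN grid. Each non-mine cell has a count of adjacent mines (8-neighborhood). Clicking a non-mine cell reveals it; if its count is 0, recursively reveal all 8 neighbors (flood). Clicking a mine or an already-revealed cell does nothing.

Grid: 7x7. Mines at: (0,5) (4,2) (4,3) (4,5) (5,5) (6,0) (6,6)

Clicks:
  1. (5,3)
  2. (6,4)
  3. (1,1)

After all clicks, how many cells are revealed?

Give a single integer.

Click 1 (5,3) count=2: revealed 1 new [(5,3)] -> total=1
Click 2 (6,4) count=1: revealed 1 new [(6,4)] -> total=2
Click 3 (1,1) count=0: revealed 30 new [(0,0) (0,1) (0,2) (0,3) (0,4) (1,0) (1,1) (1,2) (1,3) (1,4) (1,5) (1,6) (2,0) (2,1) (2,2) (2,3) (2,4) (2,5) (2,6) (3,0) (3,1) (3,2) (3,3) (3,4) (3,5) (3,6) (4,0) (4,1) (5,0) (5,1)] -> total=32

Answer: 32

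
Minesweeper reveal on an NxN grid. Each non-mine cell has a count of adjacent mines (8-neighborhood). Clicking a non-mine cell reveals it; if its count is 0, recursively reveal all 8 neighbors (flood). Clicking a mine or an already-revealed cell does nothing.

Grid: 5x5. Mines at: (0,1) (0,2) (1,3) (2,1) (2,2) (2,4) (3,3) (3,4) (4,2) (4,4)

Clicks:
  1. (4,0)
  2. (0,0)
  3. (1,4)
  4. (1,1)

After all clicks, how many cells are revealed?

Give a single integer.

Click 1 (4,0) count=0: revealed 4 new [(3,0) (3,1) (4,0) (4,1)] -> total=4
Click 2 (0,0) count=1: revealed 1 new [(0,0)] -> total=5
Click 3 (1,4) count=2: revealed 1 new [(1,4)] -> total=6
Click 4 (1,1) count=4: revealed 1 new [(1,1)] -> total=7

Answer: 7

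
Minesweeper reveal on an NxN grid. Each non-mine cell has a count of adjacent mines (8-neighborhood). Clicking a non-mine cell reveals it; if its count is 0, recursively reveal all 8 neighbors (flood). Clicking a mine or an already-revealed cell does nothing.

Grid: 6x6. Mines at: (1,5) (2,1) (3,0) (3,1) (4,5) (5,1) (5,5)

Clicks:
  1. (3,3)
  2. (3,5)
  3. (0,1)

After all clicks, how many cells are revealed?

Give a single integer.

Click 1 (3,3) count=0: revealed 22 new [(0,0) (0,1) (0,2) (0,3) (0,4) (1,0) (1,1) (1,2) (1,3) (1,4) (2,2) (2,3) (2,4) (3,2) (3,3) (3,4) (4,2) (4,3) (4,4) (5,2) (5,3) (5,4)] -> total=22
Click 2 (3,5) count=1: revealed 1 new [(3,5)] -> total=23
Click 3 (0,1) count=0: revealed 0 new [(none)] -> total=23

Answer: 23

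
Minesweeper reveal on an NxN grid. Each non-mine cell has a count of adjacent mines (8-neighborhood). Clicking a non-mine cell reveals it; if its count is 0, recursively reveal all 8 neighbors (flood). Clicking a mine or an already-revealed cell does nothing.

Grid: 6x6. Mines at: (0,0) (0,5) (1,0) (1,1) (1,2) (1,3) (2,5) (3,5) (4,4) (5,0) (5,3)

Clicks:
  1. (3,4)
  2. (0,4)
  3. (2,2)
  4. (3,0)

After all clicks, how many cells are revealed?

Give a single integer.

Click 1 (3,4) count=3: revealed 1 new [(3,4)] -> total=1
Click 2 (0,4) count=2: revealed 1 new [(0,4)] -> total=2
Click 3 (2,2) count=3: revealed 1 new [(2,2)] -> total=3
Click 4 (3,0) count=0: revealed 11 new [(2,0) (2,1) (2,3) (3,0) (3,1) (3,2) (3,3) (4,0) (4,1) (4,2) (4,3)] -> total=14

Answer: 14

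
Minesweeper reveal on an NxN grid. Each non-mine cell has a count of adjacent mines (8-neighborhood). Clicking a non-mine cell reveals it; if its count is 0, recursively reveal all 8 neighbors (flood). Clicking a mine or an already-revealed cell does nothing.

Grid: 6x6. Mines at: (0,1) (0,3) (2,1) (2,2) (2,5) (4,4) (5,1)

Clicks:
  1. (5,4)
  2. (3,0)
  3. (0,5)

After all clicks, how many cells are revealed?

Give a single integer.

Click 1 (5,4) count=1: revealed 1 new [(5,4)] -> total=1
Click 2 (3,0) count=1: revealed 1 new [(3,0)] -> total=2
Click 3 (0,5) count=0: revealed 4 new [(0,4) (0,5) (1,4) (1,5)] -> total=6

Answer: 6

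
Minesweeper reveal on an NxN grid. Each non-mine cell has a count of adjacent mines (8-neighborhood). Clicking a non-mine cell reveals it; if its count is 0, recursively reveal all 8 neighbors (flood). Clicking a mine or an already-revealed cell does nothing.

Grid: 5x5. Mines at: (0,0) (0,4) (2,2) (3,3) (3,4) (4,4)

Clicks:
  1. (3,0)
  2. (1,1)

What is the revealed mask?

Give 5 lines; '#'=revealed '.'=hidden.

Click 1 (3,0) count=0: revealed 10 new [(1,0) (1,1) (2,0) (2,1) (3,0) (3,1) (3,2) (4,0) (4,1) (4,2)] -> total=10
Click 2 (1,1) count=2: revealed 0 new [(none)] -> total=10

Answer: .....
##...
##...
###..
###..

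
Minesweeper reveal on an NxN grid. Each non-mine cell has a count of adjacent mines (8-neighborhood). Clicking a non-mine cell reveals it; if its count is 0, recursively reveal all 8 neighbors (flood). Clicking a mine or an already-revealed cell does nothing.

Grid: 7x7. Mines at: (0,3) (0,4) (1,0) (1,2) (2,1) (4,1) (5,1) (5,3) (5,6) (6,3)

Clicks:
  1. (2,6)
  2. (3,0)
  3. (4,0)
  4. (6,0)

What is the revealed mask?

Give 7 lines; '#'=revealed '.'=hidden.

Answer: .....##
...####
..#####
#.#####
#.#####
.......
#......

Derivation:
Click 1 (2,6) count=0: revealed 21 new [(0,5) (0,6) (1,3) (1,4) (1,5) (1,6) (2,2) (2,3) (2,4) (2,5) (2,6) (3,2) (3,3) (3,4) (3,5) (3,6) (4,2) (4,3) (4,4) (4,5) (4,6)] -> total=21
Click 2 (3,0) count=2: revealed 1 new [(3,0)] -> total=22
Click 3 (4,0) count=2: revealed 1 new [(4,0)] -> total=23
Click 4 (6,0) count=1: revealed 1 new [(6,0)] -> total=24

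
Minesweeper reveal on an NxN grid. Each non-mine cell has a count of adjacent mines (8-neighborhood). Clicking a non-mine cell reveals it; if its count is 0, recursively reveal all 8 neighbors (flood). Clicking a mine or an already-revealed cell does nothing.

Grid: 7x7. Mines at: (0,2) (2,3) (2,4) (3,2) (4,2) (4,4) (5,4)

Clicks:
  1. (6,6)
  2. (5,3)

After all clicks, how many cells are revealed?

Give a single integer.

Click 1 (6,6) count=0: revealed 18 new [(0,3) (0,4) (0,5) (0,6) (1,3) (1,4) (1,5) (1,6) (2,5) (2,6) (3,5) (3,6) (4,5) (4,6) (5,5) (5,6) (6,5) (6,6)] -> total=18
Click 2 (5,3) count=3: revealed 1 new [(5,3)] -> total=19

Answer: 19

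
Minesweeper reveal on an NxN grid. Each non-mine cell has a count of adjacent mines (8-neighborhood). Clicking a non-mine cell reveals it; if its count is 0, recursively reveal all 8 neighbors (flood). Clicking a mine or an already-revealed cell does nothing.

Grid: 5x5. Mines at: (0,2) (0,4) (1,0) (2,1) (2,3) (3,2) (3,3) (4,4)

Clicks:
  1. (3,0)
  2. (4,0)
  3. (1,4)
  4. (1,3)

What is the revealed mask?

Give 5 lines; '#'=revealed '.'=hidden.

Answer: .....
...##
.....
##...
##...

Derivation:
Click 1 (3,0) count=1: revealed 1 new [(3,0)] -> total=1
Click 2 (4,0) count=0: revealed 3 new [(3,1) (4,0) (4,1)] -> total=4
Click 3 (1,4) count=2: revealed 1 new [(1,4)] -> total=5
Click 4 (1,3) count=3: revealed 1 new [(1,3)] -> total=6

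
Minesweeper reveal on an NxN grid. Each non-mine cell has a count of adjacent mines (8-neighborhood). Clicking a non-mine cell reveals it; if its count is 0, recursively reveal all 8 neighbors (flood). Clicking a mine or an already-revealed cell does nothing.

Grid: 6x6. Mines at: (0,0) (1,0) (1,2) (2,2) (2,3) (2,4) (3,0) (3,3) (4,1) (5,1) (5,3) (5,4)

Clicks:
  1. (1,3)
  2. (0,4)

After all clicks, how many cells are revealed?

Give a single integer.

Answer: 6

Derivation:
Click 1 (1,3) count=4: revealed 1 new [(1,3)] -> total=1
Click 2 (0,4) count=0: revealed 5 new [(0,3) (0,4) (0,5) (1,4) (1,5)] -> total=6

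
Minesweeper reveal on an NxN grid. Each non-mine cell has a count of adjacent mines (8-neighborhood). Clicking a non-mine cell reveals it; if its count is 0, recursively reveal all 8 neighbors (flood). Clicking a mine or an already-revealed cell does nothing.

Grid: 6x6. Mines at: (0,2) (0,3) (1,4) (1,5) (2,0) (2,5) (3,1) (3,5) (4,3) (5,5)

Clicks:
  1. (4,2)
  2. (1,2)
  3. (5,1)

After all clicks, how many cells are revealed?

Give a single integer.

Click 1 (4,2) count=2: revealed 1 new [(4,2)] -> total=1
Click 2 (1,2) count=2: revealed 1 new [(1,2)] -> total=2
Click 3 (5,1) count=0: revealed 5 new [(4,0) (4,1) (5,0) (5,1) (5,2)] -> total=7

Answer: 7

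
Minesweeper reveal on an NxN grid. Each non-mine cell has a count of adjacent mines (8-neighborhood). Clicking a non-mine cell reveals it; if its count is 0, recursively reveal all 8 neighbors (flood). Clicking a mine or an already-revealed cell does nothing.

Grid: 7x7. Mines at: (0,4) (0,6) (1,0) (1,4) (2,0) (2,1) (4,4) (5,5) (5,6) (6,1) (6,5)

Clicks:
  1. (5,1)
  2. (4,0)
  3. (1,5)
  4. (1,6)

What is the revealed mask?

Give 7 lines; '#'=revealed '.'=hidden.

Answer: .......
.....##
.......
####...
####...
####...
.......

Derivation:
Click 1 (5,1) count=1: revealed 1 new [(5,1)] -> total=1
Click 2 (4,0) count=0: revealed 11 new [(3,0) (3,1) (3,2) (3,3) (4,0) (4,1) (4,2) (4,3) (5,0) (5,2) (5,3)] -> total=12
Click 3 (1,5) count=3: revealed 1 new [(1,5)] -> total=13
Click 4 (1,6) count=1: revealed 1 new [(1,6)] -> total=14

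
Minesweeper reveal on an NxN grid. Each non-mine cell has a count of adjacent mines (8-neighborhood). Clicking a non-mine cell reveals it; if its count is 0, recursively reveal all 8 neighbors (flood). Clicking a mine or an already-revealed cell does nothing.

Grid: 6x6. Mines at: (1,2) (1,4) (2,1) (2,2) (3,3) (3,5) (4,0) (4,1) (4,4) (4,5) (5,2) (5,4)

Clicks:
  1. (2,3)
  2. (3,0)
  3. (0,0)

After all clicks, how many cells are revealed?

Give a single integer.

Answer: 6

Derivation:
Click 1 (2,3) count=4: revealed 1 new [(2,3)] -> total=1
Click 2 (3,0) count=3: revealed 1 new [(3,0)] -> total=2
Click 3 (0,0) count=0: revealed 4 new [(0,0) (0,1) (1,0) (1,1)] -> total=6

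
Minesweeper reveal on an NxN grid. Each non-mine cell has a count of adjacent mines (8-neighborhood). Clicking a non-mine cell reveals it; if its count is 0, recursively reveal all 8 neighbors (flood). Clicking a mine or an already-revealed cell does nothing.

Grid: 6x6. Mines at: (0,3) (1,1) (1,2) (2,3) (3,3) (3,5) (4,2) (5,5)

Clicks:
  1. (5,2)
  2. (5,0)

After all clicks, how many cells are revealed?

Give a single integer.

Click 1 (5,2) count=1: revealed 1 new [(5,2)] -> total=1
Click 2 (5,0) count=0: revealed 8 new [(2,0) (2,1) (3,0) (3,1) (4,0) (4,1) (5,0) (5,1)] -> total=9

Answer: 9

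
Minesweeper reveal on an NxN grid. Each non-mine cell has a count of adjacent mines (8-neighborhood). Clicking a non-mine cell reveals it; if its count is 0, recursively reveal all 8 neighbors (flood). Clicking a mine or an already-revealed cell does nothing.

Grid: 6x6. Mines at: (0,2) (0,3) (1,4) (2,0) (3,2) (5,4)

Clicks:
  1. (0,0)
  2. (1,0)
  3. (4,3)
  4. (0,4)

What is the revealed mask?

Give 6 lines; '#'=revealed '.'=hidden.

Answer: ##..#.
##....
......
......
...#..
......

Derivation:
Click 1 (0,0) count=0: revealed 4 new [(0,0) (0,1) (1,0) (1,1)] -> total=4
Click 2 (1,0) count=1: revealed 0 new [(none)] -> total=4
Click 3 (4,3) count=2: revealed 1 new [(4,3)] -> total=5
Click 4 (0,4) count=2: revealed 1 new [(0,4)] -> total=6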